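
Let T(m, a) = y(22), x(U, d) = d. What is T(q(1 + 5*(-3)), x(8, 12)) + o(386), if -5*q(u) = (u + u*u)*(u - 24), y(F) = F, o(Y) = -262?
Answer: -240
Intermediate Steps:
q(u) = -(-24 + u)*(u + u**2)/5 (q(u) = -(u + u*u)*(u - 24)/5 = -(u + u**2)*(-24 + u)/5 = -(-24 + u)*(u + u**2)/5)
T(m, a) = 22
T(q(1 + 5*(-3)), x(8, 12)) + o(386) = 22 - 262 = -240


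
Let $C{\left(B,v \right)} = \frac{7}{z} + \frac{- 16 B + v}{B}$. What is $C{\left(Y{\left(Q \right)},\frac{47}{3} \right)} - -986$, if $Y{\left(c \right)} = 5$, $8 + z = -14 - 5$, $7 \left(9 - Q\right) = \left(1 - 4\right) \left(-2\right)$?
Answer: $\frac{131338}{135} \approx 972.87$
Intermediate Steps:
$Q = \frac{57}{7}$ ($Q = 9 - \frac{\left(1 - 4\right) \left(-2\right)}{7} = 9 - \frac{\left(-3\right) \left(-2\right)}{7} = 9 - \frac{6}{7} = \frac{57}{7} \approx 8.1429$)
$z = -27$ ($z = -8 - 19 = -27$)
$C{\left(B,v \right)} = - \frac{7}{27} + \frac{v - 16 B}{B}$ ($C{\left(B,v \right)} = \frac{7}{-27} + \frac{- 16 B + v}{B} = 7 \left(- \frac{1}{27}\right) + \frac{v - 16 B}{B} = - \frac{7}{27} + \frac{v - 16 B}{B}$)
$C{\left(Y{\left(Q \right)},\frac{47}{3} \right)} - -986 = \left(- \frac{439}{27} + \frac{47 \cdot \frac{1}{3}}{5}\right) - -986 = \left(- \frac{439}{27} + 47 \cdot \frac{1}{3} \cdot \frac{1}{5}\right) + 986 = \left(- \frac{439}{27} + \frac{47}{3} \cdot \frac{1}{5}\right) + 986 = \left(- \frac{439}{27} + \frac{47}{15}\right) + 986 = - \frac{1772}{135} + 986 = \frac{131338}{135}$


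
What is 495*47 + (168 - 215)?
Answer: 23218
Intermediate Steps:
495*47 + (168 - 215) = 23265 - 47 = 23218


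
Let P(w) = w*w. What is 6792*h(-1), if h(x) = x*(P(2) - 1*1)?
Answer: -20376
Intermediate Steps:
P(w) = w²
h(x) = 3*x (h(x) = x*(2² - 1*1) = x*(4 - 1) = x*3 = 3*x)
6792*h(-1) = 6792*(3*(-1)) = 6792*(-3) = -20376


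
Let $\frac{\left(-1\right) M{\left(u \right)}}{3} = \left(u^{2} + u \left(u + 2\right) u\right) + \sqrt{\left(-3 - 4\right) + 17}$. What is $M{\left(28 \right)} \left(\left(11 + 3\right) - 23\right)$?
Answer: $656208 + 27 \sqrt{10} \approx 6.5629 \cdot 10^{5}$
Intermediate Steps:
$M{\left(u \right)} = - 3 \sqrt{10} - 3 u^{2} - 3 u^{2} \left(2 + u\right)$ ($M{\left(u \right)} = - 3 \left(\left(u^{2} + u \left(u + 2\right) u\right) + \sqrt{\left(-3 - 4\right) + 17}\right) = - 3 \left(\left(u^{2} + u \left(2 + u\right) u\right) + \sqrt{-7 + 17}\right) = - 3 \left(\left(u^{2} + u^{2} \left(2 + u\right)\right) + \sqrt{10}\right) = - 3 \left(\sqrt{10} + u^{2} + u^{2} \left(2 + u\right)\right) = - 3 \sqrt{10} - 3 u^{2} - 3 u^{2} \left(2 + u\right)$)
$M{\left(28 \right)} \left(\left(11 + 3\right) - 23\right) = \left(- 9 \cdot 28^{2} - 3 \sqrt{10} - 3 \cdot 28^{3}\right) \left(\left(11 + 3\right) - 23\right) = \left(\left(-9\right) 784 - 3 \sqrt{10} - 65856\right) \left(14 - 23\right) = \left(-7056 - 3 \sqrt{10} - 65856\right) \left(-9\right) = \left(-72912 - 3 \sqrt{10}\right) \left(-9\right) = 656208 + 27 \sqrt{10}$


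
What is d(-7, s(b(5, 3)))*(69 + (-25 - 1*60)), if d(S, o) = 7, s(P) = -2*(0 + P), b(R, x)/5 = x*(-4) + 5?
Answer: -112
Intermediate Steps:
b(R, x) = 25 - 20*x (b(R, x) = 5*(x*(-4) + 5) = 5*(-4*x + 5) = 5*(5 - 4*x) = 25 - 20*x)
s(P) = -2*P
d(-7, s(b(5, 3)))*(69 + (-25 - 1*60)) = 7*(69 + (-25 - 1*60)) = 7*(69 + (-25 - 60)) = 7*(69 - 85) = 7*(-16) = -112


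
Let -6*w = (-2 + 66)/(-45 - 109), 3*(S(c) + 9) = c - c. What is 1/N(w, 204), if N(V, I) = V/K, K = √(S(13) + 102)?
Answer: 231*√93/16 ≈ 139.23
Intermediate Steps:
S(c) = -9 (S(c) = -9 + (c - c)/3 = -9 + (⅓)*0 = -9 + 0 = -9)
K = √93 (K = √(-9 + 102) = √93 ≈ 9.6436)
w = 16/231 (w = -(-2 + 66)/(6*(-45 - 109)) = -32/(3*(-154)) = -32*(-1)/(3*154) = -⅙*(-32/77) = 16/231 ≈ 0.069264)
N(V, I) = V*√93/93 (N(V, I) = V/(√93) = V*(√93/93) = V*√93/93)
1/N(w, 204) = 1/((1/93)*(16/231)*√93) = 1/(16*√93/21483) = 231*√93/16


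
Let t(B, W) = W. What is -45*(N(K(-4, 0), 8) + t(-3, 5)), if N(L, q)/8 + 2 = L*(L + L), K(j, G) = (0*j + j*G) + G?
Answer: 495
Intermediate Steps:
K(j, G) = G + G*j (K(j, G) = (0 + G*j) + G = G*j + G = G + G*j)
N(L, q) = -16 + 16*L² (N(L, q) = -16 + 8*(L*(L + L)) = -16 + 8*(L*(2*L)) = -16 + 8*(2*L²) = -16 + 16*L²)
-45*(N(K(-4, 0), 8) + t(-3, 5)) = -45*((-16 + 16*(0*(1 - 4))²) + 5) = -45*((-16 + 16*(0*(-3))²) + 5) = -45*((-16 + 16*0²) + 5) = -45*((-16 + 16*0) + 5) = -45*((-16 + 0) + 5) = -45*(-16 + 5) = -45*(-11) = 495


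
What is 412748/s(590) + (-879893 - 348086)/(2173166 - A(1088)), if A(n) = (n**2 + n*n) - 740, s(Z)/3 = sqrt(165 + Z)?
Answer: 1227979/193582 + 412748*sqrt(755)/2265 ≈ 5013.5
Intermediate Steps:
s(Z) = 3*sqrt(165 + Z)
A(n) = -740 + 2*n**2 (A(n) = (n**2 + n**2) - 740 = 2*n**2 - 740 = -740 + 2*n**2)
412748/s(590) + (-879893 - 348086)/(2173166 - A(1088)) = 412748/((3*sqrt(165 + 590))) + (-879893 - 348086)/(2173166 - (-740 + 2*1088**2)) = 412748/((3*sqrt(755))) - 1227979/(2173166 - (-740 + 2*1183744)) = 412748*(sqrt(755)/2265) - 1227979/(2173166 - (-740 + 2367488)) = 412748*sqrt(755)/2265 - 1227979/(2173166 - 1*2366748) = 412748*sqrt(755)/2265 - 1227979/(2173166 - 2366748) = 412748*sqrt(755)/2265 - 1227979/(-193582) = 412748*sqrt(755)/2265 - 1227979*(-1/193582) = 412748*sqrt(755)/2265 + 1227979/193582 = 1227979/193582 + 412748*sqrt(755)/2265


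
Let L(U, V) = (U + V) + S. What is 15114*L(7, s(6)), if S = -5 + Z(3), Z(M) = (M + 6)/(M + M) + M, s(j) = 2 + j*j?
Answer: 672573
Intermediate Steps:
s(j) = 2 + j²
Z(M) = M + (6 + M)/(2*M) (Z(M) = (6 + M)/((2*M)) + M = (6 + M)*(1/(2*M)) + M = (6 + M)/(2*M) + M = M + (6 + M)/(2*M))
S = -½ (S = -5 + (½ + 3 + 3/3) = -5 + (½ + 3 + 3*(⅓)) = -5 + (½ + 3 + 1) = -5 + 9/2 = -½ ≈ -0.50000)
L(U, V) = -½ + U + V (L(U, V) = (U + V) - ½ = -½ + U + V)
15114*L(7, s(6)) = 15114*(-½ + 7 + (2 + 6²)) = 15114*(-½ + 7 + (2 + 36)) = 15114*(-½ + 7 + 38) = 15114*(89/2) = 672573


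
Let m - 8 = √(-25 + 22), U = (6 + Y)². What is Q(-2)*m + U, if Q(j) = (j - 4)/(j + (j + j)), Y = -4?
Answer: 12 + I*√3 ≈ 12.0 + 1.732*I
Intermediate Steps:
U = 4 (U = (6 - 4)² = 2² = 4)
m = 8 + I*√3 (m = 8 + √(-25 + 22) = 8 + √(-3) = 8 + I*√3 ≈ 8.0 + 1.732*I)
Q(j) = (-4 + j)/(3*j) (Q(j) = (-4 + j)/(j + 2*j) = (-4 + j)/((3*j)) = (-4 + j)*(1/(3*j)) = (-4 + j)/(3*j))
Q(-2)*m + U = ((⅓)*(-4 - 2)/(-2))*(8 + I*√3) + 4 = ((⅓)*(-½)*(-6))*(8 + I*√3) + 4 = 1*(8 + I*√3) + 4 = (8 + I*√3) + 4 = 12 + I*√3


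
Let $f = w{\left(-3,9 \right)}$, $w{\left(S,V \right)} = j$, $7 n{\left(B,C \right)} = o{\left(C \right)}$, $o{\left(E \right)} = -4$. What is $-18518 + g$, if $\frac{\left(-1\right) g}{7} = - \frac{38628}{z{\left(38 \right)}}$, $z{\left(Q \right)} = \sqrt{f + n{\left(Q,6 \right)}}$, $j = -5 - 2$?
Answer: $-18518 - \frac{270396 i \sqrt{371}}{53} \approx -18518.0 - 98268.0 i$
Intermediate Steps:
$n{\left(B,C \right)} = - \frac{4}{7}$ ($n{\left(B,C \right)} = \frac{1}{7} \left(-4\right) = - \frac{4}{7}$)
$j = -7$
$w{\left(S,V \right)} = -7$
$f = -7$
$z{\left(Q \right)} = \frac{i \sqrt{371}}{7}$ ($z{\left(Q \right)} = \sqrt{-7 - \frac{4}{7}} = \sqrt{- \frac{53}{7}} = \frac{i \sqrt{371}}{7}$)
$g = - \frac{270396 i \sqrt{371}}{53}$ ($g = - 7 \left(- \frac{38628}{\frac{1}{7} i \sqrt{371}}\right) = - 7 \left(- 38628 \left(- \frac{i \sqrt{371}}{53}\right)\right) = - 7 \frac{38628 i \sqrt{371}}{53} = - \frac{270396 i \sqrt{371}}{53} \approx - 98268.0 i$)
$-18518 + g = -18518 - \frac{270396 i \sqrt{371}}{53}$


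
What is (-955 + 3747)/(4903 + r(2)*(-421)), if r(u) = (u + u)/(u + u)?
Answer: 1396/2241 ≈ 0.62294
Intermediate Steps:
r(u) = 1 (r(u) = (2*u)/((2*u)) = (2*u)*(1/(2*u)) = 1)
(-955 + 3747)/(4903 + r(2)*(-421)) = (-955 + 3747)/(4903 + 1*(-421)) = 2792/(4903 - 421) = 2792/4482 = 2792*(1/4482) = 1396/2241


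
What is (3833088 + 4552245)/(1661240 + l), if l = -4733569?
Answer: -8385333/3072329 ≈ -2.7293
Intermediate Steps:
(3833088 + 4552245)/(1661240 + l) = (3833088 + 4552245)/(1661240 - 4733569) = 8385333/(-3072329) = 8385333*(-1/3072329) = -8385333/3072329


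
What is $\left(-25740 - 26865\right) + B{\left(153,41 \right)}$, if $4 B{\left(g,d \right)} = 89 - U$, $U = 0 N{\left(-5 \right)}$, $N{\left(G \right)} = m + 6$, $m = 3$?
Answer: $- \frac{210331}{4} \approx -52583.0$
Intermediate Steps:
$N{\left(G \right)} = 9$ ($N{\left(G \right)} = 3 + 6 = 9$)
$U = 0$ ($U = 0 \cdot 9 = 0$)
$B{\left(g,d \right)} = \frac{89}{4}$ ($B{\left(g,d \right)} = \frac{89 - 0}{4} = \frac{89 + 0}{4} = \frac{1}{4} \cdot 89 = \frac{89}{4}$)
$\left(-25740 - 26865\right) + B{\left(153,41 \right)} = \left(-25740 - 26865\right) + \frac{89}{4} = -52605 + \frac{89}{4} = - \frac{210331}{4}$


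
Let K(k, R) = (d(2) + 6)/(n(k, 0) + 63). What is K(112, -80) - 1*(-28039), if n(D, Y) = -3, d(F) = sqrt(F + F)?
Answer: 420587/15 ≈ 28039.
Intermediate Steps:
d(F) = sqrt(2)*sqrt(F) (d(F) = sqrt(2*F) = sqrt(2)*sqrt(F))
K(k, R) = 2/15 (K(k, R) = (sqrt(2)*sqrt(2) + 6)/(-3 + 63) = (2 + 6)/60 = 8*(1/60) = 2/15)
K(112, -80) - 1*(-28039) = 2/15 - 1*(-28039) = 2/15 + 28039 = 420587/15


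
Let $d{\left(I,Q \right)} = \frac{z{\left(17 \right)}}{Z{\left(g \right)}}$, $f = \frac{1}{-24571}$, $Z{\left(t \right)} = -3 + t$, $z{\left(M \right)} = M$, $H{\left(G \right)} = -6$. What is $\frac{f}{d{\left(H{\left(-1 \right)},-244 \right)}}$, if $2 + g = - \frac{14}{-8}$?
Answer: $\frac{13}{1670828} \approx 7.7806 \cdot 10^{-6}$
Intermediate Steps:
$g = - \frac{1}{4}$ ($g = -2 - \frac{14}{-8} = -2 - - \frac{7}{4} = -2 + \frac{7}{4} = - \frac{1}{4} \approx -0.25$)
$f = - \frac{1}{24571} \approx -4.0698 \cdot 10^{-5}$
$d{\left(I,Q \right)} = - \frac{68}{13}$ ($d{\left(I,Q \right)} = \frac{17}{-3 - \frac{1}{4}} = \frac{17}{- \frac{13}{4}} = 17 \left(- \frac{4}{13}\right) = - \frac{68}{13}$)
$\frac{f}{d{\left(H{\left(-1 \right)},-244 \right)}} = - \frac{1}{24571 \left(- \frac{68}{13}\right)} = \left(- \frac{1}{24571}\right) \left(- \frac{13}{68}\right) = \frac{13}{1670828}$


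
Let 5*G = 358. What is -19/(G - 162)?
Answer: 95/452 ≈ 0.21018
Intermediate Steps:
G = 358/5 (G = (1/5)*358 = 358/5 ≈ 71.600)
-19/(G - 162) = -19/(358/5 - 162) = -19/(-452/5) = -19*(-5/452) = 95/452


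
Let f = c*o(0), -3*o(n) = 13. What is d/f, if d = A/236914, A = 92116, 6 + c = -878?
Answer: 69087/680653922 ≈ 0.00010150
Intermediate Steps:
c = -884 (c = -6 - 878 = -884)
o(n) = -13/3 (o(n) = -1/3*13 = -13/3)
f = 11492/3 (f = -884*(-13/3) = 11492/3 ≈ 3830.7)
d = 46058/118457 (d = 92116/236914 = 92116*(1/236914) = 46058/118457 ≈ 0.38882)
d/f = 46058/(118457*(11492/3)) = (46058/118457)*(3/11492) = 69087/680653922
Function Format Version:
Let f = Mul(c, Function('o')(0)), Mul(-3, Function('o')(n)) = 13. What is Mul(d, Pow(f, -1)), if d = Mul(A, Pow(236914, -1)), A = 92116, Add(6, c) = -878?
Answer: Rational(69087, 680653922) ≈ 0.00010150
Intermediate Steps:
c = -884 (c = Add(-6, -878) = -884)
Function('o')(n) = Rational(-13, 3) (Function('o')(n) = Mul(Rational(-1, 3), 13) = Rational(-13, 3))
f = Rational(11492, 3) (f = Mul(-884, Rational(-13, 3)) = Rational(11492, 3) ≈ 3830.7)
d = Rational(46058, 118457) (d = Mul(92116, Pow(236914, -1)) = Mul(92116, Rational(1, 236914)) = Rational(46058, 118457) ≈ 0.38882)
Mul(d, Pow(f, -1)) = Mul(Rational(46058, 118457), Pow(Rational(11492, 3), -1)) = Mul(Rational(46058, 118457), Rational(3, 11492)) = Rational(69087, 680653922)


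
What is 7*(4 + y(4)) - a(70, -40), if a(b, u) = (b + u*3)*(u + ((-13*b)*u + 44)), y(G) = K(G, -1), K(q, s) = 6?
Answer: 1820270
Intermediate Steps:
y(G) = 6
a(b, u) = (b + 3*u)*(44 + u - 13*b*u) (a(b, u) = (b + 3*u)*(u + (-13*b*u + 44)) = (b + 3*u)*(u + (44 - 13*b*u)) = (b + 3*u)*(44 + u - 13*b*u))
7*(4 + y(4)) - a(70, -40) = 7*(4 + 6) - (3*(-40)**2 + 44*70 + 132*(-40) + 70*(-40) - 39*70*(-40)**2 - 13*(-40)*70**2) = 7*10 - (3*1600 + 3080 - 5280 - 2800 - 39*70*1600 - 13*(-40)*4900) = 70 - (4800 + 3080 - 5280 - 2800 - 4368000 + 2548000) = 70 - 1*(-1820200) = 70 + 1820200 = 1820270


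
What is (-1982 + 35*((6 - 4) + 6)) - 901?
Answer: -2603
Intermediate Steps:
(-1982 + 35*((6 - 4) + 6)) - 901 = (-1982 + 35*(2 + 6)) - 901 = (-1982 + 35*8) - 901 = (-1982 + 280) - 901 = -1702 - 901 = -2603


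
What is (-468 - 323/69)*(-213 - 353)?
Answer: 18460090/69 ≈ 2.6754e+5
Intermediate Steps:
(-468 - 323/69)*(-213 - 353) = (-468 - 323*1/69)*(-566) = (-468 - 323/69)*(-566) = -32615/69*(-566) = 18460090/69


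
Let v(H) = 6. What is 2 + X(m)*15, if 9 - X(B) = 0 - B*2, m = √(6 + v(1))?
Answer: 137 + 60*√3 ≈ 240.92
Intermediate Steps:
m = 2*√3 (m = √(6 + 6) = √12 = 2*√3 ≈ 3.4641)
X(B) = 9 + 2*B (X(B) = 9 - (0 - B*2) = 9 - (0 - 2*B) = 9 - (-2)*B = 9 + 2*B)
2 + X(m)*15 = 2 + (9 + 2*(2*√3))*15 = 2 + (9 + 4*√3)*15 = 2 + (135 + 60*√3) = 137 + 60*√3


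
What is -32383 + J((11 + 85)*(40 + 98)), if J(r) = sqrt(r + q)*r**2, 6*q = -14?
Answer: -32383 + 58503168*sqrt(119211) ≈ 2.0199e+10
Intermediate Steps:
q = -7/3 (q = (1/6)*(-14) = -7/3 ≈ -2.3333)
J(r) = r**2*sqrt(-7/3 + r) (J(r) = sqrt(r - 7/3)*r**2 = sqrt(-7/3 + r)*r**2 = r**2*sqrt(-7/3 + r))
-32383 + J((11 + 85)*(40 + 98)) = -32383 + ((11 + 85)*(40 + 98))**2*sqrt(-21 + 9*((11 + 85)*(40 + 98)))/3 = -32383 + (96*138)**2*sqrt(-21 + 9*(96*138))/3 = -32383 + (1/3)*13248**2*sqrt(-21 + 9*13248) = -32383 + (1/3)*175509504*sqrt(-21 + 119232) = -32383 + (1/3)*175509504*sqrt(119211) = -32383 + 58503168*sqrt(119211)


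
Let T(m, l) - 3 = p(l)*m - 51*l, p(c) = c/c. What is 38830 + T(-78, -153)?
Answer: 46558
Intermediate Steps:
p(c) = 1
T(m, l) = 3 + m - 51*l (T(m, l) = 3 + (1*m - 51*l) = 3 + (m - 51*l) = 3 + m - 51*l)
38830 + T(-78, -153) = 38830 + (3 - 78 - 51*(-153)) = 38830 + (3 - 78 + 7803) = 38830 + 7728 = 46558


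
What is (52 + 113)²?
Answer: 27225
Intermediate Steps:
(52 + 113)² = 165² = 27225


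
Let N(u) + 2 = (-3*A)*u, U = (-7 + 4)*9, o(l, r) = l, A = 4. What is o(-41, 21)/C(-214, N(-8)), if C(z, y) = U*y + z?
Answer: 41/2752 ≈ 0.014898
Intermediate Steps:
U = -27 (U = -3*9 = -27)
N(u) = -2 - 12*u (N(u) = -2 + (-3*4)*u = -2 - 12*u)
C(z, y) = z - 27*y (C(z, y) = -27*y + z = z - 27*y)
o(-41, 21)/C(-214, N(-8)) = -41/(-214 - 27*(-2 - 12*(-8))) = -41/(-214 - 27*(-2 + 96)) = -41/(-214 - 27*94) = -41/(-214 - 2538) = -41/(-2752) = -41*(-1/2752) = 41/2752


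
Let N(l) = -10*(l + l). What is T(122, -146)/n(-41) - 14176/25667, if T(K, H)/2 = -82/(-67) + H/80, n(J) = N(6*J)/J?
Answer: -746050421/1375751200 ≈ -0.54229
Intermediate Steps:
N(l) = -20*l
n(J) = -120 (n(J) = (-120*J)/J = -120)
T(K, H) = 164/67 + H/40 (T(K, H) = 2*(-82/(-67) + H/80) = 2*(-82*(-1/67) + H*(1/80)) = 2*(82/67 + H/80) = 164/67 + H/40)
T(122, -146)/n(-41) - 14176/25667 = (164/67 + (1/40)*(-146))/(-120) - 14176/25667 = (164/67 - 73/20)*(-1/120) - 14176*1/25667 = -1611/1340*(-1/120) - 14176/25667 = 537/53600 - 14176/25667 = -746050421/1375751200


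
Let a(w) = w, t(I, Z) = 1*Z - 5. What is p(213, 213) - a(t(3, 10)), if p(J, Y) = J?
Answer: 208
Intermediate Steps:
t(I, Z) = -5 + Z (t(I, Z) = Z - 5 = -5 + Z)
p(213, 213) - a(t(3, 10)) = 213 - (-5 + 10) = 213 - 1*5 = 213 - 5 = 208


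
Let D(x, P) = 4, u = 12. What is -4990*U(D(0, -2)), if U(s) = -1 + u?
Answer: -54890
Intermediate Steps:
U(s) = 11 (U(s) = -1 + 12 = 11)
-4990*U(D(0, -2)) = -4990*11 = -54890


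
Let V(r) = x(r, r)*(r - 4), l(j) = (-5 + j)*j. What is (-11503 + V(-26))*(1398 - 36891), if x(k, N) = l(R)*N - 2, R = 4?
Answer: 516884559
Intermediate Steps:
l(j) = j*(-5 + j)
x(k, N) = -2 - 4*N (x(k, N) = (4*(-5 + 4))*N - 2 = (4*(-1))*N - 2 = -4*N - 2 = -2 - 4*N)
V(r) = (-4 + r)*(-2 - 4*r) (V(r) = (-2 - 4*r)*(r - 4) = (-2 - 4*r)*(-4 + r) = (-4 + r)*(-2 - 4*r))
(-11503 + V(-26))*(1398 - 36891) = (-11503 + (8 - 4*(-26)² + 14*(-26)))*(1398 - 36891) = (-11503 + (8 - 4*676 - 364))*(-35493) = (-11503 + (8 - 2704 - 364))*(-35493) = (-11503 - 3060)*(-35493) = -14563*(-35493) = 516884559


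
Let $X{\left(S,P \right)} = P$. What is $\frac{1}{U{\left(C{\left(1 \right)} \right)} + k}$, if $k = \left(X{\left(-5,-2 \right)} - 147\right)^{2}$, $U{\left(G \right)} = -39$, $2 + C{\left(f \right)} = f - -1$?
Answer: $\frac{1}{22162} \approx 4.5122 \cdot 10^{-5}$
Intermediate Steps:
$C{\left(f \right)} = -1 + f$ ($C{\left(f \right)} = -2 + \left(f - -1\right) = -2 + \left(f + 1\right) = -2 + \left(1 + f\right) = -1 + f$)
$k = 22201$ ($k = \left(-2 - 147\right)^{2} = \left(-149\right)^{2} = 22201$)
$\frac{1}{U{\left(C{\left(1 \right)} \right)} + k} = \frac{1}{-39 + 22201} = \frac{1}{22162}$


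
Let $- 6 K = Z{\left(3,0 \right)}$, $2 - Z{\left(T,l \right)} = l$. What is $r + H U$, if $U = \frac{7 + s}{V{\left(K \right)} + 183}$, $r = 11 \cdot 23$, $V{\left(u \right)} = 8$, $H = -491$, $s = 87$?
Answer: $\frac{2169}{191} \approx 11.356$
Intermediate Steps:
$Z{\left(T,l \right)} = 2 - l$
$K = - \frac{1}{3}$ ($K = - \frac{2 - 0}{6} = - \frac{2 + 0}{6} = \left(- \frac{1}{6}\right) 2 = - \frac{1}{3} \approx -0.33333$)
$r = 253$
$U = \frac{94}{191}$ ($U = \frac{7 + 87}{8 + 183} = \frac{94}{191} \approx 0.49215$)
$r + H U = 253 - \frac{46154}{191} = \frac{2169}{191}$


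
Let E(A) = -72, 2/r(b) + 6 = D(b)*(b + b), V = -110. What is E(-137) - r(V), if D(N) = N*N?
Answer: -95832215/1331003 ≈ -72.000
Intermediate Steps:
D(N) = N**2
r(b) = 2/(-6 + 2*b**3) (r(b) = 2/(-6 + b**2*(b + b)) = 2/(-6 + b**2*(2*b)) = 2/(-6 + 2*b**3))
E(-137) - r(V) = -72 - 1/(-3 + (-110)**3) = -72 - 1/(-3 - 1331000) = -72 - 1/(-1331003) = -72 - 1*(-1/1331003) = -72 + 1/1331003 = -95832215/1331003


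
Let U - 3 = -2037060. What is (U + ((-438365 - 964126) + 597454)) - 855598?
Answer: -3697692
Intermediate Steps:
U = -2037057 (U = 3 - 2037060 = -2037057)
(U + ((-438365 - 964126) + 597454)) - 855598 = (-2037057 + ((-438365 - 964126) + 597454)) - 855598 = (-2037057 + (-1402491 + 597454)) - 855598 = (-2037057 - 805037) - 855598 = -2842094 - 855598 = -3697692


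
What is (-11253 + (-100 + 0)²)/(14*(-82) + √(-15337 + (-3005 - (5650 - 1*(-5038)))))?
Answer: 719222/673467 + 1253*I*√29030/1346934 ≈ 1.0679 + 0.1585*I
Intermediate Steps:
(-11253 + (-100 + 0)²)/(14*(-82) + √(-15337 + (-3005 - (5650 - 1*(-5038))))) = (-11253 + (-100)²)/(-1148 + √(-15337 + (-3005 - (5650 + 5038)))) = (-11253 + 10000)/(-1148 + √(-15337 + (-3005 - 1*10688))) = -1253/(-1148 + √(-15337 + (-3005 - 10688))) = -1253/(-1148 + √(-15337 - 13693)) = -1253/(-1148 + √(-29030)) = -1253/(-1148 + I*√29030)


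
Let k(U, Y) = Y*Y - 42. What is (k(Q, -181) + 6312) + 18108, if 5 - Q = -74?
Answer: 57139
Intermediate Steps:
Q = 79 (Q = 5 - 1*(-74) = 5 + 74 = 79)
k(U, Y) = -42 + Y² (k(U, Y) = Y² - 42 = -42 + Y²)
(k(Q, -181) + 6312) + 18108 = ((-42 + (-181)²) + 6312) + 18108 = ((-42 + 32761) + 6312) + 18108 = (32719 + 6312) + 18108 = 39031 + 18108 = 57139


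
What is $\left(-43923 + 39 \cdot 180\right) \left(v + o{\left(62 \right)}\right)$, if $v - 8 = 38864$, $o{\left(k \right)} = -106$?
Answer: $-1430581698$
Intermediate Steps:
$v = 38872$ ($v = 8 + 38864 = 38872$)
$\left(-43923 + 39 \cdot 180\right) \left(v + o{\left(62 \right)}\right) = \left(-43923 + 39 \cdot 180\right) \left(38872 - 106\right) = \left(-43923 + 7020\right) 38766 = \left(-36903\right) 38766 = -1430581698$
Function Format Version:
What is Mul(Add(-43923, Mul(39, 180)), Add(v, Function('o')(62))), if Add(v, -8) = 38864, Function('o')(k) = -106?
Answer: -1430581698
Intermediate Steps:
v = 38872 (v = Add(8, 38864) = 38872)
Mul(Add(-43923, Mul(39, 180)), Add(v, Function('o')(62))) = Mul(Add(-43923, Mul(39, 180)), Add(38872, -106)) = Mul(Add(-43923, 7020), 38766) = Mul(-36903, 38766) = -1430581698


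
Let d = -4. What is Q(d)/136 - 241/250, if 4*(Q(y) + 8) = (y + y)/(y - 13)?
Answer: -147673/144500 ≈ -1.0220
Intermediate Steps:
Q(y) = -8 + y/(2*(-13 + y)) (Q(y) = -8 + ((y + y)/(y - 13))/4 = -8 + ((2*y)/(-13 + y))/4 = -8 + (2*y/(-13 + y))/4 = -8 + y/(2*(-13 + y)))
Q(d)/136 - 241/250 = ((208 - 15*(-4))/(2*(-13 - 4)))/136 - 241/250 = ((½)*(208 + 60)/(-17))*(1/136) - 241*1/250 = ((½)*(-1/17)*268)*(1/136) - 241/250 = -134/17*1/136 - 241/250 = -67/1156 - 241/250 = -147673/144500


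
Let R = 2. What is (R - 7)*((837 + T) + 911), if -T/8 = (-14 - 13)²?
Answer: 20420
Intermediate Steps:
T = -5832 (T = -8*(-14 - 13)² = -8*(-27)² = -8*729 = -5832)
(R - 7)*((837 + T) + 911) = (2 - 7)*((837 - 5832) + 911) = -5*(-4995 + 911) = -5*(-4084) = 20420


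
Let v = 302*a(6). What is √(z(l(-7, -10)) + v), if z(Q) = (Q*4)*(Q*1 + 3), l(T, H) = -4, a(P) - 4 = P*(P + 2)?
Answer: 2*√3930 ≈ 125.38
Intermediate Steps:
a(P) = 4 + P*(2 + P) (a(P) = 4 + P*(P + 2) = 4 + P*(2 + P))
v = 15704 (v = 302*(4 + 6² + 2*6) = 302*(4 + 36 + 12) = 302*52 = 15704)
z(Q) = 4*Q*(3 + Q) (z(Q) = (4*Q)*(Q + 3) = (4*Q)*(3 + Q) = 4*Q*(3 + Q))
√(z(l(-7, -10)) + v) = √(4*(-4)*(3 - 4) + 15704) = √(4*(-4)*(-1) + 15704) = √(16 + 15704) = √15720 = 2*√3930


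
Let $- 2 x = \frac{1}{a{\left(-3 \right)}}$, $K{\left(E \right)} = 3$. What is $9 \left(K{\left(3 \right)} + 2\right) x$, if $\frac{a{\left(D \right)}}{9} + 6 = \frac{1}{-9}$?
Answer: $\frac{9}{22} \approx 0.40909$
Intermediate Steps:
$a{\left(D \right)} = -55$ ($a{\left(D \right)} = -54 + \frac{9}{-9} = -54 + 9 \left(- \frac{1}{9}\right) = -54 - 1 = -55$)
$x = \frac{1}{110}$ ($x = - \frac{1}{2 \left(-55\right)} = \left(- \frac{1}{2}\right) \left(- \frac{1}{55}\right) = \frac{1}{110} \approx 0.0090909$)
$9 \left(K{\left(3 \right)} + 2\right) x = 9 \left(3 + 2\right) \frac{1}{110} = 9 \cdot 5 \cdot \frac{1}{110} = 45 \cdot \frac{1}{110} = \frac{9}{22}$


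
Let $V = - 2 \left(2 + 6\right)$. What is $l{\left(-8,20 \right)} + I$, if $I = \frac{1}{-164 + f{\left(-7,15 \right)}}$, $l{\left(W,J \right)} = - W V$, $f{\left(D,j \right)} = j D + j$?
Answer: $- \frac{32513}{254} \approx -128.0$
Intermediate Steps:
$V = -16$ ($V = \left(-2\right) 8 = -16$)
$f{\left(D,j \right)} = j + D j$ ($f{\left(D,j \right)} = D j + j = j + D j$)
$l{\left(W,J \right)} = 16 W$ ($l{\left(W,J \right)} = - W \left(-16\right) = 16 W$)
$I = - \frac{1}{254}$ ($I = \frac{1}{-164 + 15 \left(1 - 7\right)} = \frac{1}{-164 + 15 \left(-6\right)} = \frac{1}{-164 - 90} = \frac{1}{-254} = - \frac{1}{254} \approx -0.003937$)
$l{\left(-8,20 \right)} + I = 16 \left(-8\right) - \frac{1}{254} = -128 - \frac{1}{254} = - \frac{32513}{254}$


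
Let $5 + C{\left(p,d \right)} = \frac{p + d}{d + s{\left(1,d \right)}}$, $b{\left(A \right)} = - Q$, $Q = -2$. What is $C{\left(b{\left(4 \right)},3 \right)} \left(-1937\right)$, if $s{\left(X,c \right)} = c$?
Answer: $\frac{48425}{6} \approx 8070.8$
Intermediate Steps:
$b{\left(A \right)} = 2$ ($b{\left(A \right)} = \left(-1\right) \left(-2\right) = 2$)
$C{\left(p,d \right)} = -5 + \frac{d + p}{2 d}$ ($C{\left(p,d \right)} = -5 + \frac{p + d}{d + d} = -5 + \frac{d + p}{2 d}$)
$C{\left(b{\left(4 \right)},3 \right)} \left(-1937\right) = \frac{2 - 27}{2 \cdot 3} \left(-1937\right) = \frac{1}{2} \cdot \frac{1}{3} \left(2 - 27\right) \left(-1937\right) = \frac{1}{2} \cdot \frac{1}{3} \left(-25\right) \left(-1937\right) = \left(- \frac{25}{6}\right) \left(-1937\right) = \frac{48425}{6}$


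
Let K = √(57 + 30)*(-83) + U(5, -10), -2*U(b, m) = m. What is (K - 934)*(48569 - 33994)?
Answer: -13540175 - 1209725*√87 ≈ -2.4824e+7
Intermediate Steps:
U(b, m) = -m/2
K = 5 - 83*√87 (K = √(57 + 30)*(-83) - ½*(-10) = √87*(-83) + 5 = -83*√87 + 5 = 5 - 83*√87 ≈ -769.17)
(K - 934)*(48569 - 33994) = ((5 - 83*√87) - 934)*(48569 - 33994) = (-929 - 83*√87)*14575 = -13540175 - 1209725*√87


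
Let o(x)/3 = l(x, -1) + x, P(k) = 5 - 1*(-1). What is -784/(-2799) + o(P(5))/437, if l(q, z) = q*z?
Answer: 784/2799 ≈ 0.28010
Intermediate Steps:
P(k) = 6 (P(k) = 5 + 1 = 6)
o(x) = 0 (o(x) = 3*(x*(-1) + x) = 3*(-x + x) = 3*0 = 0)
-784/(-2799) + o(P(5))/437 = -784/(-2799) + 0/437 = -784*(-1/2799) + 0*(1/437) = 784/2799 + 0 = 784/2799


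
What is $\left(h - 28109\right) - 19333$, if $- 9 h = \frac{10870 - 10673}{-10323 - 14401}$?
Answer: $- \frac{10556603875}{222516} \approx -47442.0$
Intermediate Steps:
$h = \frac{197}{222516}$ ($h = - \frac{\left(10870 - 10673\right) \frac{1}{-10323 - 14401}}{9} = - \frac{197 \frac{1}{-24724}}{9} = - \frac{197 \left(- \frac{1}{24724}\right)}{9} = \left(- \frac{1}{9}\right) \left(- \frac{197}{24724}\right) = \frac{197}{222516} \approx 0.00088533$)
$\left(h - 28109\right) - 19333 = \left(\frac{197}{222516} - 28109\right) - 19333 = - \frac{6254702047}{222516} - 19333 = - \frac{10556603875}{222516}$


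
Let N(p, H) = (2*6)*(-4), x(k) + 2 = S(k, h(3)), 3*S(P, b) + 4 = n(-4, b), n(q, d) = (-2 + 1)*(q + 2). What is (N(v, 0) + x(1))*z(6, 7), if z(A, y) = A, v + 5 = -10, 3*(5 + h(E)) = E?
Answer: -304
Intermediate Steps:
h(E) = -5 + E/3
v = -15 (v = -5 - 10 = -15)
n(q, d) = -2 - q (n(q, d) = -(2 + q) = -2 - q)
S(P, b) = -⅔ (S(P, b) = -4/3 + (-2 - 1*(-4))/3 = -4/3 + (-2 + 4)/3 = -4/3 + (⅓)*2 = -4/3 + ⅔ = -⅔)
x(k) = -8/3 (x(k) = -2 - ⅔ = -8/3)
N(p, H) = -48 (N(p, H) = 12*(-4) = -48)
(N(v, 0) + x(1))*z(6, 7) = (-48 - 8/3)*6 = -152/3*6 = -304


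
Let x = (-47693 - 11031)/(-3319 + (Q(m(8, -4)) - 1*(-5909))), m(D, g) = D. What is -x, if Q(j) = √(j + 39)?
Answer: 152095160/6708053 - 58724*√47/6708053 ≈ 22.613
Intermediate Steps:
Q(j) = √(39 + j)
x = -58724/(2590 + √47) (x = (-47693 - 11031)/(-3319 + (√(39 + 8) - 1*(-5909))) = -58724/(-3319 + (√47 + 5909)) = -58724/(-3319 + (5909 + √47)) = -58724/(2590 + √47) ≈ -22.613)
-x = -(-152095160/6708053 + 58724*√47/6708053) = 152095160/6708053 - 58724*√47/6708053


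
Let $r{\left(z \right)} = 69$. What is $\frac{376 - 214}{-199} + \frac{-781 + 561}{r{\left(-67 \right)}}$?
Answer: $- \frac{54958}{13731} \approx -4.0025$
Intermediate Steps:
$\frac{376 - 214}{-199} + \frac{-781 + 561}{r{\left(-67 \right)}} = \frac{376 - 214}{-199} + \frac{-781 + 561}{69} = \left(376 - 214\right) \left(- \frac{1}{199}\right) - \frac{220}{69} = 162 \left(- \frac{1}{199}\right) - \frac{220}{69} = - \frac{162}{199} - \frac{220}{69} = - \frac{54958}{13731}$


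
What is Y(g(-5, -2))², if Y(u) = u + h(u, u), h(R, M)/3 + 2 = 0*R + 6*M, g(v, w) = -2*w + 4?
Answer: 21316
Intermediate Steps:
g(v, w) = 4 - 2*w
h(R, M) = -6 + 18*M (h(R, M) = -6 + 3*(0*R + 6*M) = -6 + 3*(0 + 6*M) = -6 + 3*(6*M) = -6 + 18*M)
Y(u) = -6 + 19*u (Y(u) = u + (-6 + 18*u) = -6 + 19*u)
Y(g(-5, -2))² = (-6 + 19*(4 - 2*(-2)))² = (-6 + 19*(4 + 4))² = (-6 + 19*8)² = (-6 + 152)² = 146² = 21316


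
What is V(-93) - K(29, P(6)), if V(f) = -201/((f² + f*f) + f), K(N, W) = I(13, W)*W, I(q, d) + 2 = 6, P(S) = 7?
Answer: -160647/5735 ≈ -28.012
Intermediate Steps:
I(q, d) = 4 (I(q, d) = -2 + 6 = 4)
K(N, W) = 4*W
V(f) = -201/(f + 2*f²) (V(f) = -201/((f² + f²) + f) = -201/(2*f² + f) = -201/(f + 2*f²))
V(-93) - K(29, P(6)) = -201/(-93*(1 + 2*(-93))) - 4*7 = -201*(-1/93)/(1 - 186) - 1*28 = -201*(-1/93)/(-185) - 28 = -201*(-1/93)*(-1/185) - 28 = -67/5735 - 28 = -160647/5735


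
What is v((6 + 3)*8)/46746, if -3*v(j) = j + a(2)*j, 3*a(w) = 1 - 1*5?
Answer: 4/23373 ≈ 0.00017114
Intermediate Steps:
a(w) = -4/3 (a(w) = (1 - 1*5)/3 = (1 - 5)/3 = (⅓)*(-4) = -4/3)
v(j) = j/9 (v(j) = -(j - 4*j/3)/3 = -(-1)*j/9 = j/9)
v((6 + 3)*8)/46746 = (((6 + 3)*8)/9)/46746 = ((9*8)/9)*(1/46746) = ((⅑)*72)*(1/46746) = 8*(1/46746) = 4/23373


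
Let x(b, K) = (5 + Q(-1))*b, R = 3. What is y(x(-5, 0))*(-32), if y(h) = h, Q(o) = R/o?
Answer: 320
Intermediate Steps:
Q(o) = 3/o
x(b, K) = 2*b (x(b, K) = (5 + 3/(-1))*b = (5 + 3*(-1))*b = (5 - 3)*b = 2*b)
y(x(-5, 0))*(-32) = (2*(-5))*(-32) = -10*(-32) = 320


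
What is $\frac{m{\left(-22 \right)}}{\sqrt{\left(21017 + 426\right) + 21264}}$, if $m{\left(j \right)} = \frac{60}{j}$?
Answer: $- \frac{30 \sqrt{42707}}{469777} \approx -0.013197$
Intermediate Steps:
$\frac{m{\left(-22 \right)}}{\sqrt{\left(21017 + 426\right) + 21264}} = \frac{60 \frac{1}{-22}}{\sqrt{\left(21017 + 426\right) + 21264}} = \frac{60 \left(- \frac{1}{22}\right)}{\sqrt{21443 + 21264}} = - \frac{30}{11 \sqrt{42707}} = - \frac{30 \frac{\sqrt{42707}}{42707}}{11} = - \frac{30 \sqrt{42707}}{469777}$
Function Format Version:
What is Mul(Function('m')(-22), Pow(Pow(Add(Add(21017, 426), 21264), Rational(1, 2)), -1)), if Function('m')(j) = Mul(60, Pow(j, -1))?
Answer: Mul(Rational(-30, 469777), Pow(42707, Rational(1, 2))) ≈ -0.013197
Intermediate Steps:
Mul(Function('m')(-22), Pow(Pow(Add(Add(21017, 426), 21264), Rational(1, 2)), -1)) = Mul(Mul(60, Pow(-22, -1)), Pow(Pow(Add(Add(21017, 426), 21264), Rational(1, 2)), -1)) = Mul(Mul(60, Rational(-1, 22)), Pow(Pow(Add(21443, 21264), Rational(1, 2)), -1)) = Mul(Rational(-30, 11), Pow(Pow(42707, Rational(1, 2)), -1)) = Mul(Rational(-30, 11), Mul(Rational(1, 42707), Pow(42707, Rational(1, 2)))) = Mul(Rational(-30, 469777), Pow(42707, Rational(1, 2)))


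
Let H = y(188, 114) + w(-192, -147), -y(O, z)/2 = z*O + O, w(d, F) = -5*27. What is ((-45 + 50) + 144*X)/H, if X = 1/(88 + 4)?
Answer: -151/997625 ≈ -0.00015136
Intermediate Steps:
w(d, F) = -135
y(O, z) = -2*O - 2*O*z (y(O, z) = -2*(z*O + O) = -2*(O*z + O) = -2*(O + O*z) = -2*O - 2*O*z)
X = 1/92 ≈ 0.010870
H = -43375 (H = -2*188*(1 + 114) - 135 = -2*188*115 - 135 = -43240 - 135 = -43375)
((-45 + 50) + 144*X)/H = ((-45 + 50) + 144*(1/92))/(-43375) = (5 + 36/23)*(-1/43375) = (151/23)*(-1/43375) = -151/997625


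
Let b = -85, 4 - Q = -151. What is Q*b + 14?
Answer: -13161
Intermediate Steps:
Q = 155 (Q = 4 - 1*(-151) = 4 + 151 = 155)
Q*b + 14 = 155*(-85) + 14 = -13175 + 14 = -13161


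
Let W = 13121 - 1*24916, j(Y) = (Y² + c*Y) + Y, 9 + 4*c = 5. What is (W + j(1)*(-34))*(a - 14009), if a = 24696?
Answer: -126416523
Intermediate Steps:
c = -1 (c = -9/4 + (¼)*5 = -9/4 + 5/4 = -1)
j(Y) = Y² (j(Y) = (Y² - Y) + Y = Y²)
W = -11795 (W = 13121 - 24916 = -11795)
(W + j(1)*(-34))*(a - 14009) = (-11795 + 1²*(-34))*(24696 - 14009) = (-11795 + 1*(-34))*10687 = (-11795 - 34)*10687 = -11829*10687 = -126416523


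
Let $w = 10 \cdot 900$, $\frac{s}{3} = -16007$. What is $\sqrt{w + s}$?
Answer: $i \sqrt{39021} \approx 197.54 i$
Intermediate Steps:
$s = -48021$ ($s = 3 \left(-16007\right) = -48021$)
$w = 9000$
$\sqrt{w + s} = \sqrt{9000 - 48021} = \sqrt{-39021} = i \sqrt{39021}$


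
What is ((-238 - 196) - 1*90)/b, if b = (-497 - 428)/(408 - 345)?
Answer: 33012/925 ≈ 35.689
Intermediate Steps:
b = -925/63 ≈ -14.683
((-238 - 196) - 1*90)/b = ((-238 - 196) - 1*90)/(-925/63) = (-434 - 90)*(-63/925) = -524*(-63/925) = 33012/925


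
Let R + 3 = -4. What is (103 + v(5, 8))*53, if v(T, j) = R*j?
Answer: 2491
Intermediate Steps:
R = -7 (R = -3 - 4 = -7)
v(T, j) = -7*j
(103 + v(5, 8))*53 = (103 - 7*8)*53 = (103 - 56)*53 = 47*53 = 2491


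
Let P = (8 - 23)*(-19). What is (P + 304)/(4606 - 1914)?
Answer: 589/2692 ≈ 0.21880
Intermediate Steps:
P = 285 (P = -15*(-19) = 285)
(P + 304)/(4606 - 1914) = (285 + 304)/(4606 - 1914) = 589/2692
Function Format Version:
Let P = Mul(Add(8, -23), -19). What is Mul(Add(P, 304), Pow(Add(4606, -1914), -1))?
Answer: Rational(589, 2692) ≈ 0.21880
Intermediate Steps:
P = 285 (P = Mul(-15, -19) = 285)
Mul(Add(P, 304), Pow(Add(4606, -1914), -1)) = Mul(Add(285, 304), Pow(Add(4606, -1914), -1)) = Mul(589, Pow(2692, -1)) = Mul(589, Rational(1, 2692)) = Rational(589, 2692)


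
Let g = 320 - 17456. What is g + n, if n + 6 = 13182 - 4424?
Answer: -8384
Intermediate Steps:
n = 8752 (n = -6 + (13182 - 4424) = -6 + 8758 = 8752)
g = -17136
g + n = -17136 + 8752 = -8384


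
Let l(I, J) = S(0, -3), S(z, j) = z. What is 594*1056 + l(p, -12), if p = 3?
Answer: 627264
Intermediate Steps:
l(I, J) = 0
594*1056 + l(p, -12) = 594*1056 + 0 = 627264 + 0 = 627264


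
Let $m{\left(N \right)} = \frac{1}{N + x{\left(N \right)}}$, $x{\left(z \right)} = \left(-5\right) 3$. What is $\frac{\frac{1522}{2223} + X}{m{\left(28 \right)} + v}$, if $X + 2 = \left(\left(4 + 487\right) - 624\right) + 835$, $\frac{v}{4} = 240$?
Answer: $\frac{1557622}{2134251} \approx 0.72982$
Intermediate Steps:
$v = 960$ ($v = 4 \cdot 240 = 960$)
$x{\left(z \right)} = -15$
$m{\left(N \right)} = \frac{1}{-15 + N}$ ($m{\left(N \right)} = \frac{1}{N - 15} = \frac{1}{-15 + N}$)
$X = 700$ ($X = -2 + \left(\left(\left(4 + 487\right) - 624\right) + 835\right) = -2 + \left(\left(491 - 624\right) + 835\right) = -2 + \left(-133 + 835\right) = -2 + 702 = 700$)
$\frac{\frac{1522}{2223} + X}{m{\left(28 \right)} + v} = \frac{\frac{1522}{2223} + 700}{\frac{1}{-15 + 28} + 960} = \frac{1522 \cdot \frac{1}{2223} + 700}{\frac{1}{13} + 960} = \frac{\frac{1522}{2223} + 700}{\frac{1}{13} + 960} = \frac{1557622}{2223 \cdot \frac{12481}{13}} = \frac{1557622}{2223} \cdot \frac{13}{12481} = \frac{1557622}{2134251}$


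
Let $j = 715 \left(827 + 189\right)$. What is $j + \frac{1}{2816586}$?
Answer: $\frac{2046080733841}{2816586} \approx 7.2644 \cdot 10^{5}$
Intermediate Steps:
$j = 726440$ ($j = 715 \cdot 1016 = 726440$)
$j + \frac{1}{2816586} = 726440 + \frac{1}{2816586} = \frac{2046080733841}{2816586}$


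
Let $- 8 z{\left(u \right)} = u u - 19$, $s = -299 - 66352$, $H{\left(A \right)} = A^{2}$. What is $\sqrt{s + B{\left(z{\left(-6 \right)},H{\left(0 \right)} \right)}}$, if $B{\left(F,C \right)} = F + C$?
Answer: $\frac{5 i \sqrt{42658}}{4} \approx 258.17 i$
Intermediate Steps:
$s = -66651$ ($s = -299 - 66352 = -66651$)
$z{\left(u \right)} = \frac{19}{8} - \frac{u^{2}}{8}$ ($z{\left(u \right)} = - \frac{u u - 19}{8} = - \frac{u^{2} - 19}{8} = - \frac{-19 + u^{2}}{8} = \frac{19}{8} - \frac{u^{2}}{8}$)
$B{\left(F,C \right)} = C + F$
$\sqrt{s + B{\left(z{\left(-6 \right)},H{\left(0 \right)} \right)}} = \sqrt{-66651 + \left(0^{2} + \left(\frac{19}{8} - \frac{\left(-6\right)^{2}}{8}\right)\right)} = \sqrt{-66651 + \left(0 + \left(\frac{19}{8} - \frac{9}{2}\right)\right)} = \sqrt{-66651 + \left(0 - \frac{17}{8}\right)} = \sqrt{-66651 - \frac{17}{8}} = \sqrt{- \frac{533225}{8}} = \frac{5 i \sqrt{42658}}{4}$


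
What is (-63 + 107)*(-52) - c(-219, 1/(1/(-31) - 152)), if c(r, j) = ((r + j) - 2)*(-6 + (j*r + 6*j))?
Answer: -24466222324/7404123 ≈ -3304.4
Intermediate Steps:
c(r, j) = (-6 + 6*j + j*r)*(-2 + j + r) (c(r, j) = ((j + r) - 2)*(-6 + (6*j + j*r)) = (-2 + j + r)*(-6 + 6*j + j*r) = (-6 + 6*j + j*r)*(-2 + j + r))
(-63 + 107)*(-52) - c(-219, 1/(1/(-31) - 152)) = (-63 + 107)*(-52) - (12 - 18/(1/(-31) - 152) - 6*(-219) + 6*(1/(1/(-31) - 152))**2 + (-219)**2/(1/(-31) - 152) - 219/(1/(-31) - 152)**2 + 4*(-219)/(1/(-31) - 152)) = 44*(-52) - (12 - 18/(-1/31 - 152) + 1314 + 6*(1/(-1/31 - 152))**2 + 47961/(-1/31 - 152) - 219/(-1/31 - 152)**2 + 4*(-219)/(-1/31 - 152)) = -2288 - (12 - 18/(-4713/31) + 1314 + 6*(1/(-4713/31))**2 + 47961/(-4713/31) - 219*(1/(-4713/31))**2 + 4*(-219)/(-4713/31)) = -2288 - (12 - 18*(-31/4713) + 1314 + 6*(-31/4713)**2 - 31/4713*47961 - 219*(-31/4713)**2 + 4*(-31/4713)*(-219)) = -2288 - (12 + 186/1571 + 1314 + 6*(961/22212369) - 495597/1571 - 219*961/22212369 + 9052/1571) = -2288 - (12 + 186/1571 + 1314 + 1922/7404123 - 495597/1571 - 70153/7404123 + 9052/1571) = -2288 - 1*7525588900/7404123 = -2288 - 7525588900/7404123 = -24466222324/7404123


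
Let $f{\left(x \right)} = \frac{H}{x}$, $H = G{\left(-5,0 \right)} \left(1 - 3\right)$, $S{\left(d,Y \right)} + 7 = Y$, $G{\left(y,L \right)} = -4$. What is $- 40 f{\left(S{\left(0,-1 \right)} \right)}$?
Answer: $40$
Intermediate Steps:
$S{\left(d,Y \right)} = -7 + Y$
$H = 8$ ($H = - 4 \left(1 - 3\right) = \left(-4\right) \left(-2\right) = 8$)
$f{\left(x \right)} = \frac{8}{x}$
$- 40 f{\left(S{\left(0,-1 \right)} \right)} = - 40 \frac{8}{-7 - 1} = - 40 \frac{8}{-8} = - 40 \cdot 8 \left(- \frac{1}{8}\right) = \left(-40\right) \left(-1\right) = 40$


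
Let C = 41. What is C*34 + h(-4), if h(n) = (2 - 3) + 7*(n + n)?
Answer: 1337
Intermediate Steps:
h(n) = -1 + 14*n (h(n) = -1 + 7*(2*n) = -1 + 14*n)
C*34 + h(-4) = 41*34 + (-1 + 14*(-4)) = 1394 + (-1 - 56) = 1394 - 57 = 1337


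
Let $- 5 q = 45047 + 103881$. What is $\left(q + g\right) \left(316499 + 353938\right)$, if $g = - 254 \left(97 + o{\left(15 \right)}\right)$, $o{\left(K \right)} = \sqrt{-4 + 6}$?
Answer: $- \frac{182437975566}{5} - 170290998 \sqrt{2} \approx -3.6728 \cdot 10^{10}$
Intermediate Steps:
$o{\left(K \right)} = \sqrt{2}$
$g = -24638 - 254 \sqrt{2}$ ($g = - 254 \left(97 + \sqrt{2}\right) = -24638 - 254 \sqrt{2} \approx -24997.0$)
$q = - \frac{148928}{5}$ ($q = - \frac{45047 + 103881}{5} = \left(- \frac{1}{5}\right) 148928 = - \frac{148928}{5} \approx -29786.0$)
$\left(q + g\right) \left(316499 + 353938\right) = \left(- \frac{148928}{5} - \left(24638 + 254 \sqrt{2}\right)\right) \left(316499 + 353938\right) = \left(- \frac{272118}{5} - 254 \sqrt{2}\right) 670437 = - \frac{182437975566}{5} - 170290998 \sqrt{2}$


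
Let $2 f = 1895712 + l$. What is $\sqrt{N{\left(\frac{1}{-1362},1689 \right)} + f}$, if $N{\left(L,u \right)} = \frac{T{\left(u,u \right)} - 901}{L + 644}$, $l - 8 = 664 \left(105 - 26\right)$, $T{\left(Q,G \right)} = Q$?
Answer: $\frac{4 \sqrt{46838579521224054}}{877127} \approx 986.96$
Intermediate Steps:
$l = 52464$ ($l = 8 + 664 \left(105 - 26\right) = 8 + 664 \cdot 79 = 8 + 52456 = 52464$)
$f = 974088$ ($f = \frac{1895712 + 52464}{2} = \frac{1}{2} \cdot 1948176 = 974088$)
$N{\left(L,u \right)} = \frac{-901 + u}{644 + L}$ ($N{\left(L,u \right)} = \frac{u - 901}{L + 644} = \frac{-901 + u}{644 + L}$)
$\sqrt{N{\left(\frac{1}{-1362},1689 \right)} + f} = \sqrt{\frac{-901 + 1689}{644 + \frac{1}{-1362}} + 974088} = \sqrt{\frac{1}{644 - \frac{1}{1362}} \cdot 788 + 974088} = \sqrt{\frac{1}{\frac{877127}{1362}} \cdot 788 + 974088} = \sqrt{\frac{1362}{877127} \cdot 788 + 974088} = \sqrt{\frac{1073256}{877127} + 974088} = \sqrt{\frac{854399958432}{877127}} = \frac{4 \sqrt{46838579521224054}}{877127}$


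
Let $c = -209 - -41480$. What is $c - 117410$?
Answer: $-76139$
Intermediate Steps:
$c = 41271$ ($c = -209 + 41480 = 41271$)
$c - 117410 = 41271 - 117410 = -76139$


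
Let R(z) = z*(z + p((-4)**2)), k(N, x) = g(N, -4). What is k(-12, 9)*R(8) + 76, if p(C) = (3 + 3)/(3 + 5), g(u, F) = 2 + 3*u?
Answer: -2304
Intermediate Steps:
k(N, x) = 2 + 3*N
p(C) = 3/4 (p(C) = 6/8 = 6*(1/8) = 3/4)
R(z) = z*(3/4 + z) (R(z) = z*(z + 3/4) = z*(3/4 + z))
k(-12, 9)*R(8) + 76 = (2 + 3*(-12))*((1/4)*8*(3 + 4*8)) + 76 = (2 - 36)*((1/4)*8*(3 + 32)) + 76 = -17*8*35/2 + 76 = -34*70 + 76 = -2380 + 76 = -2304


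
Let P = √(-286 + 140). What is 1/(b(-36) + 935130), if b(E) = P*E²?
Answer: 2135/1997062422 - 36*I*√146/24297592801 ≈ 1.0691e-6 - 1.7903e-8*I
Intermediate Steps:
P = I*√146 (P = √(-146) = I*√146 ≈ 12.083*I)
b(E) = I*√146*E² (b(E) = (I*√146)*E² = I*√146*E²)
1/(b(-36) + 935130) = 1/(I*√146*(-36)² + 935130) = 1/(I*√146*1296 + 935130) = 1/(1296*I*√146 + 935130) = 1/(935130 + 1296*I*√146)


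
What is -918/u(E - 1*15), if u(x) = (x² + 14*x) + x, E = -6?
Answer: -51/7 ≈ -7.2857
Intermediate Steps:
u(x) = x² + 15*x
-918/u(E - 1*15) = -918*1/((-6 - 1*15)*(15 + (-6 - 1*15))) = -918*1/((-6 - 15)*(15 + (-6 - 15))) = -918*(-1/(21*(15 - 21))) = -918/((-21*(-6))) = -918/126 = -918*1/126 = -51/7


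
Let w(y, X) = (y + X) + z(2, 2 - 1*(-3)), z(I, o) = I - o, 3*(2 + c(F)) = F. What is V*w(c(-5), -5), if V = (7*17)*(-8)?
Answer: 33320/3 ≈ 11107.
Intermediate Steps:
c(F) = -2 + F/3
w(y, X) = -3 + X + y (w(y, X) = (y + X) + (2 - (2 - 1*(-3))) = (X + y) + (2 - (2 + 3)) = (X + y) + (2 - 1*5) = (X + y) + (2 - 5) = (X + y) - 3 = -3 + X + y)
V = -952 (V = 119*(-8) = -952)
V*w(c(-5), -5) = -952*(-3 - 5 + (-2 + (⅓)*(-5))) = -952*(-3 - 5 + (-2 - 5/3)) = -952*(-3 - 5 - 11/3) = -952*(-35/3) = 33320/3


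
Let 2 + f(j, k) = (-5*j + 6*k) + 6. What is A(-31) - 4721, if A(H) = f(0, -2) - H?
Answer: -4698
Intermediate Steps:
f(j, k) = 4 - 5*j + 6*k (f(j, k) = -2 + ((-5*j + 6*k) + 6) = -2 + (6 - 5*j + 6*k) = 4 - 5*j + 6*k)
A(H) = -8 - H (A(H) = (4 - 5*0 + 6*(-2)) - H = (4 + 0 - 12) - H = -8 - H)
A(-31) - 4721 = (-8 - 1*(-31)) - 4721 = (-8 + 31) - 4721 = 23 - 4721 = -4698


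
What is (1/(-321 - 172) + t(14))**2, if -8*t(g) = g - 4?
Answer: 6095961/3888784 ≈ 1.5676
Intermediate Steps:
t(g) = 1/2 - g/8 (t(g) = -(g - 4)/8 = -(-4 + g)/8 = 1/2 - g/8)
(1/(-321 - 172) + t(14))**2 = (1/(-321 - 172) + (1/2 - 1/8*14))**2 = (1/(-493) + (1/2 - 7/4))**2 = (-1/493 - 5/4)**2 = (-2469/1972)**2 = 6095961/3888784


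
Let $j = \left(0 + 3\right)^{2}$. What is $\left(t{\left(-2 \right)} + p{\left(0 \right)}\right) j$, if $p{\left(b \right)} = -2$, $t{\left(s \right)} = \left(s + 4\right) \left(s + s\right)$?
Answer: $-90$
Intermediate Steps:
$t{\left(s \right)} = 2 s \left(4 + s\right)$ ($t{\left(s \right)} = \left(4 + s\right) 2 s = 2 s \left(4 + s\right)$)
$j = 9$ ($j = 3^{2} = 9$)
$\left(t{\left(-2 \right)} + p{\left(0 \right)}\right) j = \left(2 \left(-2\right) \left(4 - 2\right) - 2\right) 9 = \left(2 \left(-2\right) 2 - 2\right) 9 = \left(-8 - 2\right) 9 = \left(-10\right) 9 = -90$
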